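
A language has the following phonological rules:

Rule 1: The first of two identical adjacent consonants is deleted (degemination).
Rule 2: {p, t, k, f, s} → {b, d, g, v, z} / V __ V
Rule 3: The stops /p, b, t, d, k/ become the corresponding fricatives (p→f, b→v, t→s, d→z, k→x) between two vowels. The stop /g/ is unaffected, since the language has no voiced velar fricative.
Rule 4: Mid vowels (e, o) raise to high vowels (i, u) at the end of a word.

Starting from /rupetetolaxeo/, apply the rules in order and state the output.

Rule 1 (degemination): no segment meets the environment; /rupetetolaxeo/ is unchanged.
Rule 2 (intervocalic voicing): /p/ is a voiceless obstruent between vowels /u/ and /e/, so it voices to [b]. /t/ is a voiceless obstruent between vowels /e/ and /e/, so it voices to [d]. /t/ is a voiceless obstruent between vowels /e/ and /o/, so it voices to [d]. /rupetetolaxeo/ → rubededolaxeo.
Rule 3 (intervocalic spirantization): /b/ is a stop between vowels /u/ and /e/, so it spirantizes to the fricative [v]. /d/ is a stop between vowels /e/ and /e/, so it spirantizes to the fricative [z]. /d/ is a stop between vowels /e/ and /o/, so it spirantizes to the fricative [z]. /rubededolaxeo/ → ruvezezolaxeo.
Rule 4 (final vowel raising): /o/ is a mid vowel in word-final position, so it raises to [u]. /ruvezezolaxeo/ → ruvezezolaxeu.

ruvezezolaxeu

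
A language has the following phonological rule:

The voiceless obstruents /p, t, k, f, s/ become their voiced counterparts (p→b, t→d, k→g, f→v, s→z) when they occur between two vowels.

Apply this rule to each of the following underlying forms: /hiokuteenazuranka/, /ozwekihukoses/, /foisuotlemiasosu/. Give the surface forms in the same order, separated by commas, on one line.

hiogudeenazuranka, ozwegihugozes, foizuotlemiazozu

/hiokuteenazuranka/: /k/ is a voiceless obstruent between vowels /o/ and /u/, so it voices to [g]. /t/ is a voiceless obstruent between vowels /u/ and /e/, so it voices to [d]. → [hiogudeenazuranka].
/ozwekihukoses/: /k/ is a voiceless obstruent between vowels /e/ and /i/, so it voices to [g]. /k/ is a voiceless obstruent between vowels /u/ and /o/, so it voices to [g]. /s/ is a voiceless obstruent between vowels /o/ and /e/, so it voices to [z]. → [ozwegihugozes].
/foisuotlemiasosu/: /s/ is a voiceless obstruent between vowels /i/ and /u/, so it voices to [z]. /s/ is a voiceless obstruent between vowels /a/ and /o/, so it voices to [z]. /s/ is a voiceless obstruent between vowels /o/ and /u/, so it voices to [z]. → [foizuotlemiazozu].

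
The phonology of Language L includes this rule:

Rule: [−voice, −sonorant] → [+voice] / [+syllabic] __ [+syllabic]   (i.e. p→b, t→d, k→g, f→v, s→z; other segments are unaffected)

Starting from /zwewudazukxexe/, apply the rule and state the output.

No segment of /zwewudazukxexe/ meets the structural description of the rule, so the form surfaces unchanged.

zwewudazukxexe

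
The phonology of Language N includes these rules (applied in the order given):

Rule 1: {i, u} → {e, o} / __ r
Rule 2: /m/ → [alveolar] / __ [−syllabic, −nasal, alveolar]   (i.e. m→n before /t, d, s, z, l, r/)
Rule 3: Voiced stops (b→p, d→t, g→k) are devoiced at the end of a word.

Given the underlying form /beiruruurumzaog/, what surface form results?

Rule 1 (pre-rhotic lowering): /i/ is a high vowel immediately before /r/, so it lowers to [e]. /u/ is a high vowel immediately before /r/, so it lowers to [o]. /u/ is a high vowel immediately before /r/, so it lowers to [o]. /beiruruurumzaog/ → beeroruorumzaog.
Rule 2 (nasal place assimilation): /m/ precedes the alveolar consonant /z/, so it assimilates in place to [n]. /beeroruorumzaog/ → beeroruorunzaog.
Rule 3 (final devoicing): /g/ is a voiced stop in word-final position, so it devoices to [k]. /beeroruorunzaog/ → beeroruorunzaok.

beeroruorunzaok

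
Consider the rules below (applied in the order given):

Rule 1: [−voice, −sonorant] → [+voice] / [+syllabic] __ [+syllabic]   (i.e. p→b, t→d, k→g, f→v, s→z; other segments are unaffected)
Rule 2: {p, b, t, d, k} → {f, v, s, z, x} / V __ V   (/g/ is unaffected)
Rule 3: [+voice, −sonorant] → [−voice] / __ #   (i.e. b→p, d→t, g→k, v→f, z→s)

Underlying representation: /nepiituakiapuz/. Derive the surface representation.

neviizuagiavus

Rule 1 (intervocalic voicing): /p/ is a voiceless obstruent between vowels /e/ and /i/, so it voices to [b]. /t/ is a voiceless obstruent between vowels /i/ and /u/, so it voices to [d]. /k/ is a voiceless obstruent between vowels /a/ and /i/, so it voices to [g]. /p/ is a voiceless obstruent between vowels /a/ and /u/, so it voices to [b]. /nepiituakiapuz/ → nebiiduagiabuz.
Rule 2 (intervocalic spirantization): /b/ is a stop between vowels /e/ and /i/, so it spirantizes to the fricative [v]. /d/ is a stop between vowels /i/ and /u/, so it spirantizes to the fricative [z]. /b/ is a stop between vowels /a/ and /u/, so it spirantizes to the fricative [v]. /nebiiduagiabuz/ → neviizuagiavuz.
Rule 3 (final devoicing): /z/ is a voiced obstruent in word-final position, so it devoices to [s]. /neviizuagiavuz/ → neviizuagiavus.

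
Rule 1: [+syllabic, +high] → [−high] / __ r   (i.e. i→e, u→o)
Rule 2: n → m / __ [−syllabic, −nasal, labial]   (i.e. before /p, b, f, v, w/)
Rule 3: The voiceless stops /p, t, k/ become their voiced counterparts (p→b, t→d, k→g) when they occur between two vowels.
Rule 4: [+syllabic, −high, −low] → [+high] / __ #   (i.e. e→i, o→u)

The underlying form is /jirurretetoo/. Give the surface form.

Rule 1 (pre-rhotic lowering): /i/ is a high vowel immediately before /r/, so it lowers to [e]. /u/ is a high vowel immediately before /r/, so it lowers to [o]. /jirurretetoo/ → jerorretetoo.
Rule 2 (nasal place assimilation): no segment meets the environment; /jerorretetoo/ is unchanged.
Rule 3 (intervocalic voicing): /t/ is a voiceless stop between vowels /e/ and /e/, so it voices to [d]. /t/ is a voiceless stop between vowels /e/ and /o/, so it voices to [d]. /jerorretetoo/ → jerorrededoo.
Rule 4 (final vowel raising): /o/ is a mid vowel in word-final position, so it raises to [u]. /jerorrededoo/ → jerorrededou.

jerorrededou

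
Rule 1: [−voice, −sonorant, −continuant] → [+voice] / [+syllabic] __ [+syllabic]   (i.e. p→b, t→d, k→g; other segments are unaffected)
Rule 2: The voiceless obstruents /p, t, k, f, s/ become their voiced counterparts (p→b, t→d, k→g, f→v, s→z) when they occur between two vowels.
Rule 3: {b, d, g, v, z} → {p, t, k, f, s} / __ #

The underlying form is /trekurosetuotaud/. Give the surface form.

tregurozeduodaut

Rule 1 (intervocalic voicing): /k/ is a voiceless stop between vowels /e/ and /u/, so it voices to [g]. /t/ is a voiceless stop between vowels /e/ and /u/, so it voices to [d]. /t/ is a voiceless stop between vowels /o/ and /a/, so it voices to [d]. /trekurosetuotaud/ → treguroseduodaud.
Rule 2 (intervocalic voicing): /s/ is a voiceless obstruent between vowels /o/ and /e/, so it voices to [z]. /treguroseduodaud/ → tregurozeduodaud.
Rule 3 (final devoicing): /d/ is a voiced obstruent in word-final position, so it devoices to [t]. /tregurozeduodaud/ → tregurozeduodaut.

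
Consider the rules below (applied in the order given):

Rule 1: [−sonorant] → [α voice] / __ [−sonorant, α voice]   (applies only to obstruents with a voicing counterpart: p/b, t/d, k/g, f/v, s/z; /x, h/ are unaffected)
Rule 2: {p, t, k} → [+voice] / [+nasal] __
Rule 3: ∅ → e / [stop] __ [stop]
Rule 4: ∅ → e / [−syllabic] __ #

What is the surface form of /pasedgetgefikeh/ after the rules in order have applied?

Rule 1 (regressive voicing assimilation): /t/ precedes the voiced obstruent /g/, so it voices to [d] by assimilation. /pasedgetgefikeh/ → pasedgedgefikeh.
Rule 2 (post-nasal voicing): no segment meets the environment; /pasedgedgefikeh/ is unchanged.
Rule 3 (stop-cluster e-epenthesis): /d/ and /g/ form a stop–stop cluster, so [e] is inserted between them. /d/ and /g/ form a stop–stop cluster, so [e] is inserted between them. /pasedgedgefikeh/ → pasedegedegefikeh.
Rule 4 (final e-epenthesis): the form ends in the consonant /h/, so [e] is inserted word-finally. /pasedegedegefikeh/ → pasedegedegefikehe.

pasedegedegefikehe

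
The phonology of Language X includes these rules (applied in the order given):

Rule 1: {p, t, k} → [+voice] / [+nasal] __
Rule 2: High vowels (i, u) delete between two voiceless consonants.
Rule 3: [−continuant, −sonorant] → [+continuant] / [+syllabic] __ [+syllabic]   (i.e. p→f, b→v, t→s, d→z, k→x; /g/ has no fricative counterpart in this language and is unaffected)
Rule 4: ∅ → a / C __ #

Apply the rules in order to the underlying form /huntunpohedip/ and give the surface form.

hundunbohezipa

Rule 1 (post-nasal voicing): /t/ is a voiceless stop immediately after the nasal /n/, so it voices to [d]. /p/ is a voiceless stop immediately after the nasal /n/, so it voices to [b]. /huntunpohedip/ → hundunbohedip.
Rule 2 (high vowel syncope): no segment meets the environment; /hundunbohedip/ is unchanged.
Rule 3 (intervocalic spirantization): /d/ is a stop between vowels /e/ and /i/, so it spirantizes to the fricative [z]. /hundunbohedip/ → hundunbohezip.
Rule 4 (final a-epenthesis): the form ends in the consonant /p/, so [a] is inserted word-finally. /hundunbohezip/ → hundunbohezipa.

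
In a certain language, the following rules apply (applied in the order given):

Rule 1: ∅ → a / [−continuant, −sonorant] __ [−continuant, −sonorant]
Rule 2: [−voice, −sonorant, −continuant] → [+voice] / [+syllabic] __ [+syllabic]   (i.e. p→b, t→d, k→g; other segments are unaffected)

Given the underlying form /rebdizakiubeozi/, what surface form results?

Rule 1 (stop-cluster a-epenthesis): /b/ and /d/ form a stop–stop cluster, so [a] is inserted between them. /rebdizakiubeozi/ → rebadizakiubeozi.
Rule 2 (intervocalic voicing): /k/ is a voiceless stop between vowels /a/ and /i/, so it voices to [g]. /rebadizakiubeozi/ → rebadizagiubeozi.

rebadizagiubeozi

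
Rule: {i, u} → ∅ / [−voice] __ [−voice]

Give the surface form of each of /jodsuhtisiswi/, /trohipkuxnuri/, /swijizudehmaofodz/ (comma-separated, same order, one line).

jodshtsswi, trohpkxnuri, swijizudehmaofodz

/jodsuhtisiswi/: /u/ is a high vowel flanked by voiceless consonants /s/ and /h/, so it deletes. /i/ is a high vowel flanked by voiceless consonants /t/ and /s/, so it deletes. /i/ is a high vowel flanked by voiceless consonants /s/ and /s/, so it deletes. → [jodshtsswi].
/trohipkuxnuri/: /i/ is a high vowel flanked by voiceless consonants /h/ and /p/, so it deletes. /u/ is a high vowel flanked by voiceless consonants /k/ and /x/, so it deletes. → [trohpkxnuri].
/swijizudehmaofodz/: the rule's environment is not met; surfaces unchanged as [swijizudehmaofodz].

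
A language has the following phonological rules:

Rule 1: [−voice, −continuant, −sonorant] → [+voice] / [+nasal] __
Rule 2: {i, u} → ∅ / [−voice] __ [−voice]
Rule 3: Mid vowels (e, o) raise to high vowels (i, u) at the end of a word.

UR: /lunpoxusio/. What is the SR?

lunboxsiu

Rule 1 (post-nasal voicing): /p/ is a voiceless stop immediately after the nasal /n/, so it voices to [b]. /lunpoxusio/ → lunboxusio.
Rule 2 (high vowel syncope): /u/ is a high vowel flanked by voiceless consonants /x/ and /s/, so it deletes. /lunboxusio/ → lunboxsio.
Rule 3 (final vowel raising): /o/ is a mid vowel in word-final position, so it raises to [u]. /lunboxsio/ → lunboxsiu.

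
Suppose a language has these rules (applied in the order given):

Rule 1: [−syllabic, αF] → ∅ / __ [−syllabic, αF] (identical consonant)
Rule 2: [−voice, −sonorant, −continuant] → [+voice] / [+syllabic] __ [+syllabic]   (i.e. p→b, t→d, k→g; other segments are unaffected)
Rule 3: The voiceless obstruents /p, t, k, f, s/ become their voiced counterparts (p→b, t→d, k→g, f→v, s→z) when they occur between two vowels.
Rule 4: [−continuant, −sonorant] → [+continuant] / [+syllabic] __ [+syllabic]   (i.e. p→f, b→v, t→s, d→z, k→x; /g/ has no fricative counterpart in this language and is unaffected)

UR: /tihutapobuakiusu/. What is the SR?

tihuzavovuagiuzu

Rule 1 (degemination): no segment meets the environment; /tihutapobuakiusu/ is unchanged.
Rule 2 (intervocalic voicing): /t/ is a voiceless stop between vowels /u/ and /a/, so it voices to [d]. /p/ is a voiceless stop between vowels /a/ and /o/, so it voices to [b]. /k/ is a voiceless stop between vowels /a/ and /i/, so it voices to [g]. /tihutapobuakiusu/ → tihudabobuagiusu.
Rule 3 (intervocalic voicing): /s/ is a voiceless obstruent between vowels /u/ and /u/, so it voices to [z]. /tihudabobuagiusu/ → tihudabobuagiuzu.
Rule 4 (intervocalic spirantization): /d/ is a stop between vowels /u/ and /a/, so it spirantizes to the fricative [z]. /b/ is a stop between vowels /a/ and /o/, so it spirantizes to the fricative [v]. /b/ is a stop between vowels /o/ and /u/, so it spirantizes to the fricative [v]. /tihudabobuagiuzu/ → tihuzavovuagiuzu.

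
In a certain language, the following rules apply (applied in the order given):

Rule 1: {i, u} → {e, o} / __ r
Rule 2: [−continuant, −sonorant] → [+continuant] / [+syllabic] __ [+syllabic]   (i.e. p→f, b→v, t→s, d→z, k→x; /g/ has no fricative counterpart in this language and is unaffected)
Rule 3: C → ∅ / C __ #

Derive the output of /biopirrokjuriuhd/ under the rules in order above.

Rule 1 (pre-rhotic lowering): /i/ is a high vowel immediately before /r/, so it lowers to [e]. /u/ is a high vowel immediately before /r/, so it lowers to [o]. /biopirrokjuriuhd/ → bioperrokjoriuhd.
Rule 2 (intervocalic spirantization): /p/ is a stop between vowels /o/ and /e/, so it spirantizes to the fricative [f]. /bioperrokjoriuhd/ → bioferrokjoriuhd.
Rule 3 (final cluster simplification): /d/ is the second consonant of a word-final cluster /hd/, so it deletes. /bioferrokjoriuhd/ → bioferrokjoriuh.

bioferrokjoriuh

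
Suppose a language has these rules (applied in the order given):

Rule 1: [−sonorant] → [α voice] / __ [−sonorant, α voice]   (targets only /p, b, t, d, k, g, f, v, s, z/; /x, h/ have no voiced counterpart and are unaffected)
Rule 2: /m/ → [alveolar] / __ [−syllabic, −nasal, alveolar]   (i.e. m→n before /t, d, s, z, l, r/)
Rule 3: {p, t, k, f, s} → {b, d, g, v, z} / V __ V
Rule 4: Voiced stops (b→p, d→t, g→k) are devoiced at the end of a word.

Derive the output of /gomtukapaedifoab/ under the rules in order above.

Rule 1 (regressive voicing assimilation): no segment meets the environment; /gomtukapaedifoab/ is unchanged.
Rule 2 (nasal place assimilation): /m/ precedes the alveolar consonant /t/, so it assimilates in place to [n]. /gomtukapaedifoab/ → gontukapaedifoab.
Rule 3 (intervocalic voicing): /k/ is a voiceless obstruent between vowels /u/ and /a/, so it voices to [g]. /p/ is a voiceless obstruent between vowels /a/ and /a/, so it voices to [b]. /f/ is a voiceless obstruent between vowels /i/ and /o/, so it voices to [v]. /gontukapaedifoab/ → gontugabaedivoab.
Rule 4 (final devoicing): /b/ is a voiced stop in word-final position, so it devoices to [p]. /gontugabaedivoab/ → gontugabaedivoap.

gontugabaedivoap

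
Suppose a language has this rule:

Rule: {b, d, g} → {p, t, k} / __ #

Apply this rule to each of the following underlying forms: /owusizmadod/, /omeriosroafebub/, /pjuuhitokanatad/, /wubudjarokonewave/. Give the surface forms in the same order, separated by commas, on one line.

/owusizmadod/: /d/ is a voiced stop in word-final position, so it devoices to [t]. → [owusizmadot].
/omeriosroafebub/: /b/ is a voiced stop in word-final position, so it devoices to [p]. → [omeriosroafebup].
/pjuuhitokanatad/: /d/ is a voiced stop in word-final position, so it devoices to [t]. → [pjuuhitokanatat].
/wubudjarokonewave/: the rule's environment is not met; surfaces unchanged as [wubudjarokonewave].

owusizmadot, omeriosroafebup, pjuuhitokanatat, wubudjarokonewave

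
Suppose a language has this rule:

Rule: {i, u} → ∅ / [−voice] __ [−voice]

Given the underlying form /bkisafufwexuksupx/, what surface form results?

/i/ is a high vowel flanked by voiceless consonants /k/ and /s/, so it deletes.
/u/ is a high vowel flanked by voiceless consonants /f/ and /f/, so it deletes.
/u/ is a high vowel flanked by voiceless consonants /x/ and /k/, so it deletes.
/u/ is a high vowel flanked by voiceless consonants /s/ and /p/, so it deletes.
Surface form: [bksaffwexkspx].

bksaffwexkspx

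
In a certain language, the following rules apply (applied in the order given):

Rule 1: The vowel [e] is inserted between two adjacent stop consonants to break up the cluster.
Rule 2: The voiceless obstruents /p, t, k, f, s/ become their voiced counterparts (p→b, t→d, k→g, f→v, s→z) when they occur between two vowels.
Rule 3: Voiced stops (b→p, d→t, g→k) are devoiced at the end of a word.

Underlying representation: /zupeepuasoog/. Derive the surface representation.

zubeebuazook

Rule 1 (stop-cluster e-epenthesis): no segment meets the environment; /zupeepuasoog/ is unchanged.
Rule 2 (intervocalic voicing): /p/ is a voiceless obstruent between vowels /u/ and /e/, so it voices to [b]. /p/ is a voiceless obstruent between vowels /e/ and /u/, so it voices to [b]. /s/ is a voiceless obstruent between vowels /a/ and /o/, so it voices to [z]. /zupeepuasoog/ → zubeebuazoog.
Rule 3 (final devoicing): /g/ is a voiced stop in word-final position, so it devoices to [k]. /zubeebuazoog/ → zubeebuazook.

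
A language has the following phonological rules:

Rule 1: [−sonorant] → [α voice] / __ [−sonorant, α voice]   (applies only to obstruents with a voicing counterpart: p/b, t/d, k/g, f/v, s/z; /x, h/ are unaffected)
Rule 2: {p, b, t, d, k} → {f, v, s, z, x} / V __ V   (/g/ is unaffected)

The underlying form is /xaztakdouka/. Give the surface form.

xastagdouxa

Rule 1 (regressive voicing assimilation): /z/ precedes the voiceless obstruent /t/, so it devoices to [s] by assimilation. /k/ precedes the voiced obstruent /d/, so it voices to [g] by assimilation. /xaztakdouka/ → xastagdouka.
Rule 2 (intervocalic spirantization): /k/ is a stop between vowels /u/ and /a/, so it spirantizes to the fricative [x]. /xastagdouka/ → xastagdouxa.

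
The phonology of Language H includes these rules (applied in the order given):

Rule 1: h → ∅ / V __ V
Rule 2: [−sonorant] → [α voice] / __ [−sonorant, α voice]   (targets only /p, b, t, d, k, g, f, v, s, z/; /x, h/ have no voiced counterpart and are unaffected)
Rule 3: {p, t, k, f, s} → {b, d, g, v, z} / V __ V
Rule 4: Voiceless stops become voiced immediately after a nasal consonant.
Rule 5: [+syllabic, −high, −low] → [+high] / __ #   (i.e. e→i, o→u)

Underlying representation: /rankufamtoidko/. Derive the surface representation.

ranguvamdoitku

Rule 1 (intervocalic h-deletion): no segment meets the environment; /rankufamtoidko/ is unchanged.
Rule 2 (regressive voicing assimilation): /d/ precedes the voiceless obstruent /k/, so it devoices to [t] by assimilation. /rankufamtoidko/ → rankufamtoitko.
Rule 3 (intervocalic voicing): /f/ is a voiceless obstruent between vowels /u/ and /a/, so it voices to [v]. /rankufamtoitko/ → rankuvamtoitko.
Rule 4 (post-nasal voicing): /k/ is a voiceless stop immediately after the nasal /n/, so it voices to [g]. /t/ is a voiceless stop immediately after the nasal /m/, so it voices to [d]. /rankuvamtoitko/ → ranguvamdoitko.
Rule 5 (final vowel raising): /o/ is a mid vowel in word-final position, so it raises to [u]. /ranguvamdoitko/ → ranguvamdoitku.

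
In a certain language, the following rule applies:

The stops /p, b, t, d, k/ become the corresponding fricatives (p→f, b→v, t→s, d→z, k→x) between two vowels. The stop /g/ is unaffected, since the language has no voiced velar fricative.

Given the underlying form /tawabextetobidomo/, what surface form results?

Scanning /tawabextetobidomo/: /t/ at position 1 is not in the conditioning environment; /b/ is a stop between vowels /a/ and /e/, so it spirantizes to the fricative [v]; /t/ at position 8 is not in the conditioning environment; /t/ is a stop between vowels /e/ and /o/, so it spirantizes to the fricative [s]; /b/ is a stop between vowels /o/ and /i/, so it spirantizes to the fricative [v]; /d/ is a stop between vowels /i/ and /o/, so it spirantizes to the fricative [z].
Result: [tawavextesovizomo].

tawavextesovizomo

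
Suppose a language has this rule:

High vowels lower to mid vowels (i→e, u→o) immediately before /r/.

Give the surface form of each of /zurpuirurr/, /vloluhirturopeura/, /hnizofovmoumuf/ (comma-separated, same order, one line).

/zurpuirurr/: /u/ is a high vowel immediately before /r/, so it lowers to [o]. /i/ is a high vowel immediately before /r/, so it lowers to [e]. /u/ is a high vowel immediately before /r/, so it lowers to [o]. → [zorpuerorr].
/vloluhirturopeura/: /i/ is a high vowel immediately before /r/, so it lowers to [e]. /u/ is a high vowel immediately before /r/, so it lowers to [o]. /u/ is a high vowel immediately before /r/, so it lowers to [o]. → [vloluhertoropeora].
/hnizofovmoumuf/: the rule's environment is not met; surfaces unchanged as [hnizofovmoumuf].

zorpuerorr, vloluhertoropeora, hnizofovmoumuf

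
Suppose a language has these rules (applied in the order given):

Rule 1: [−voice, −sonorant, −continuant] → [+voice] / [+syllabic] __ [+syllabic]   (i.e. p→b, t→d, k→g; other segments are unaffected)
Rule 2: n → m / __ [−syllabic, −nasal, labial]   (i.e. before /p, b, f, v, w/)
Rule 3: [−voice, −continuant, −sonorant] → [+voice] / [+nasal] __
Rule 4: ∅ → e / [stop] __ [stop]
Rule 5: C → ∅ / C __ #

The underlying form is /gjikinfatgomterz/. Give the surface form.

Rule 1 (intervocalic voicing): /k/ is a voiceless stop between vowels /i/ and /i/, so it voices to [g]. /gjikinfatgomterz/ → gjiginfatgomterz.
Rule 2 (nasal place assimilation): /n/ precedes the labial consonant /f/, so it assimilates in place to [m]. /gjiginfatgomterz/ → gjigimfatgomterz.
Rule 3 (post-nasal voicing): /t/ is a voiceless stop immediately after the nasal /m/, so it voices to [d]. /gjigimfatgomterz/ → gjigimfatgomderz.
Rule 4 (stop-cluster e-epenthesis): /t/ and /g/ form a stop–stop cluster, so [e] is inserted between them. /gjigimfatgomderz/ → gjigimfategomderz.
Rule 5 (final cluster simplification): /z/ is the second consonant of a word-final cluster /rz/, so it deletes. /gjigimfategomderz/ → gjigimfategomder.

gjigimfategomder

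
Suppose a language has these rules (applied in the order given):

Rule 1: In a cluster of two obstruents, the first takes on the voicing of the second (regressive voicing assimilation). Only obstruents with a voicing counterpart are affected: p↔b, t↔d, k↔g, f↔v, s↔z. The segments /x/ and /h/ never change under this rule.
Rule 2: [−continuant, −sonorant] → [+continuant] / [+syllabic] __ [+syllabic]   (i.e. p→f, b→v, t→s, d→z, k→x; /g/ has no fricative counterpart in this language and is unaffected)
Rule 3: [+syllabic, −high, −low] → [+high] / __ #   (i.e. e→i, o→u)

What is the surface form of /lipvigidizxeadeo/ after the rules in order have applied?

libvigizisxeazeu

Rule 1 (regressive voicing assimilation): /p/ precedes the voiced obstruent /v/, so it voices to [b] by assimilation. /z/ precedes the voiceless obstruent /x/, so it devoices to [s] by assimilation. /lipvigidizxeadeo/ → libvigidisxeadeo.
Rule 2 (intervocalic spirantization): /d/ is a stop between vowels /i/ and /i/, so it spirantizes to the fricative [z]. /d/ is a stop between vowels /a/ and /e/, so it spirantizes to the fricative [z]. /libvigidisxeadeo/ → libvigizisxeazeo.
Rule 3 (final vowel raising): /o/ is a mid vowel in word-final position, so it raises to [u]. /libvigizisxeazeo/ → libvigizisxeazeu.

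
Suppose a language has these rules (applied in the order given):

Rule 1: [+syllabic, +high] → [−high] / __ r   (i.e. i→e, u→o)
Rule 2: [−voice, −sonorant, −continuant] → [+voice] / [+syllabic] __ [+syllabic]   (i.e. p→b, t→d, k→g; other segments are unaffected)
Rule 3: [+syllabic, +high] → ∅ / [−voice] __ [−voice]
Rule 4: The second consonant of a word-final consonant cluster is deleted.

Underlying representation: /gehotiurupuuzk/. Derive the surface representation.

Rule 1 (pre-rhotic lowering): /u/ is a high vowel immediately before /r/, so it lowers to [o]. /gehotiurupuuzk/ → gehotiorupuuzk.
Rule 2 (intervocalic voicing): /t/ is a voiceless stop between vowels /o/ and /i/, so it voices to [d]. /p/ is a voiceless stop between vowels /u/ and /u/, so it voices to [b]. /gehotiorupuuzk/ → gehodiorubuuzk.
Rule 3 (high vowel syncope): no segment meets the environment; /gehodiorubuuzk/ is unchanged.
Rule 4 (final cluster simplification): /k/ is the second consonant of a word-final cluster /zk/, so it deletes. /gehodiorubuuzk/ → gehodiorubuuz.

gehodiorubuuz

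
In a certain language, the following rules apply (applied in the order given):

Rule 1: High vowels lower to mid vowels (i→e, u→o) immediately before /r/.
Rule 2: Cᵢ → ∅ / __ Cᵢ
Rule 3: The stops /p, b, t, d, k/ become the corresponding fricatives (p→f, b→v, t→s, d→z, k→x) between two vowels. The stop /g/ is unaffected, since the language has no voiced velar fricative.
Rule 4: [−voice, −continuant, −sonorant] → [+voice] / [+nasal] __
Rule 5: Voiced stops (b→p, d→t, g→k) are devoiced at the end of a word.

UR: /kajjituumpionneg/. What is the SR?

Rule 1 (pre-rhotic lowering): no segment meets the environment; /kajjituumpionneg/ is unchanged.
Rule 2 (degemination): /jj/ is a geminate; the first /j/ deletes. /nn/ is a geminate; the first /n/ deletes. /kajjituumpionneg/ → kajituumpioneg.
Rule 3 (intervocalic spirantization): /t/ is a stop between vowels /i/ and /u/, so it spirantizes to the fricative [s]. /kajituumpioneg/ → kajisuumpioneg.
Rule 4 (post-nasal voicing): /p/ is a voiceless stop immediately after the nasal /m/, so it voices to [b]. /kajisuumpioneg/ → kajisuumbioneg.
Rule 5 (final devoicing): /g/ is a voiced stop in word-final position, so it devoices to [k]. /kajisuumbioneg/ → kajisuumbionek.

kajisuumbionek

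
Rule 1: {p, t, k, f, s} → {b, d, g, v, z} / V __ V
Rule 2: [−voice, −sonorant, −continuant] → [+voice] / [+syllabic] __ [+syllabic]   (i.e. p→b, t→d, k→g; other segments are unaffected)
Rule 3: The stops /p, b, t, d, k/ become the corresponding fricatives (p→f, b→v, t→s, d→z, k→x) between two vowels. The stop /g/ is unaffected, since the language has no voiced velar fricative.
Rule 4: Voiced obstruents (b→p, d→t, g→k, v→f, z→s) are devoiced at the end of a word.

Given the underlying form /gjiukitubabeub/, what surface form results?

gjiugizuvaveup

Rule 1 (intervocalic voicing): /k/ is a voiceless obstruent between vowels /u/ and /i/, so it voices to [g]. /t/ is a voiceless obstruent between vowels /i/ and /u/, so it voices to [d]. /gjiukitubabeub/ → gjiugidubabeub.
Rule 2 (intervocalic voicing): no segment meets the environment; /gjiugidubabeub/ is unchanged.
Rule 3 (intervocalic spirantization): /d/ is a stop between vowels /i/ and /u/, so it spirantizes to the fricative [z]. /b/ is a stop between vowels /u/ and /a/, so it spirantizes to the fricative [v]. /b/ is a stop between vowels /a/ and /e/, so it spirantizes to the fricative [v]. /gjiugidubabeub/ → gjiugizuvaveub.
Rule 4 (final devoicing): /b/ is a voiced obstruent in word-final position, so it devoices to [p]. /gjiugizuvaveub/ → gjiugizuvaveup.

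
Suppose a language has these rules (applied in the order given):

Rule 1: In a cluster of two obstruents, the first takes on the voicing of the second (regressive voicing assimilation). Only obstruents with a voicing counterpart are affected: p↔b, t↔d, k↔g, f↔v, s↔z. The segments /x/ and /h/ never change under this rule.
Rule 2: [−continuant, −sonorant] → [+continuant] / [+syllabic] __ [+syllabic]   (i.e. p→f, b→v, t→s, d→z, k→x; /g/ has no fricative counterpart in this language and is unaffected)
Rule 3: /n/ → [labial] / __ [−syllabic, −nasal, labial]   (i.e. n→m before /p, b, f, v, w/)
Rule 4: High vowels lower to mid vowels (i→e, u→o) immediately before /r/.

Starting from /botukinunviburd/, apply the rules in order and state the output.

Rule 1 (regressive voicing assimilation): no segment meets the environment; /botukinunviburd/ is unchanged.
Rule 2 (intervocalic spirantization): /t/ is a stop between vowels /o/ and /u/, so it spirantizes to the fricative [s]. /k/ is a stop between vowels /u/ and /i/, so it spirantizes to the fricative [x]. /b/ is a stop between vowels /i/ and /u/, so it spirantizes to the fricative [v]. /botukinunviburd/ → bosuxinunvivurd.
Rule 3 (nasal place assimilation): /n/ precedes the labial consonant /v/, so it assimilates in place to [m]. /bosuxinunvivurd/ → bosuxinumvivurd.
Rule 4 (pre-rhotic lowering): /u/ is a high vowel immediately before /r/, so it lowers to [o]. /bosuxinumvivurd/ → bosuxinumvivord.

bosuxinumvivord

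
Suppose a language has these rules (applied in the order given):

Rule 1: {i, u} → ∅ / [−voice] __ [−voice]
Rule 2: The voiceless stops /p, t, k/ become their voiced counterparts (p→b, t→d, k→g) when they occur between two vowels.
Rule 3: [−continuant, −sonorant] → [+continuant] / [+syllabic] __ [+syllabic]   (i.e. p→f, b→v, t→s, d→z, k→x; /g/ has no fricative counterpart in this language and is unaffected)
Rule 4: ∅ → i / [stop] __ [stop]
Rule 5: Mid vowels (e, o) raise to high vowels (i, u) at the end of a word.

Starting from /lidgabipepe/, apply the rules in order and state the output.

Rule 1 (high vowel syncope): no segment meets the environment; /lidgabipepe/ is unchanged.
Rule 2 (intervocalic voicing): /p/ is a voiceless stop between vowels /i/ and /e/, so it voices to [b]. /p/ is a voiceless stop between vowels /e/ and /e/, so it voices to [b]. /lidgabipepe/ → lidgabibebe.
Rule 3 (intervocalic spirantization): /b/ is a stop between vowels /a/ and /i/, so it spirantizes to the fricative [v]. /b/ is a stop between vowels /i/ and /e/, so it spirantizes to the fricative [v]. /b/ is a stop between vowels /e/ and /e/, so it spirantizes to the fricative [v]. /lidgabibebe/ → lidgaviveve.
Rule 4 (stop-cluster i-epenthesis): /d/ and /g/ form a stop–stop cluster, so [i] is inserted between them. /lidgaviveve/ → lidigaviveve.
Rule 5 (final vowel raising): /e/ is a mid vowel in word-final position, so it raises to [i]. /lidigaviveve/ → lidigavivevi.

lidigavivevi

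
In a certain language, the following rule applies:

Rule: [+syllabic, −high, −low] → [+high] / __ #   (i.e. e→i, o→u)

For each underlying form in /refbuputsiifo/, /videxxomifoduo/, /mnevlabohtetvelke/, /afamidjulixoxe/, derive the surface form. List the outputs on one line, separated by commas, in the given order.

refbuputsiifu, videxxomifoduu, mnevlabohtetvelki, afamidjulixoxi

/refbuputsiifo/: /o/ is a mid vowel in word-final position, so it raises to [u]. → [refbuputsiifu].
/videxxomifoduo/: /o/ is a mid vowel in word-final position, so it raises to [u]. → [videxxomifoduu].
/mnevlabohtetvelke/: /e/ is a mid vowel in word-final position, so it raises to [i]. → [mnevlabohtetvelki].
/afamidjulixoxe/: /e/ is a mid vowel in word-final position, so it raises to [i]. → [afamidjulixoxi].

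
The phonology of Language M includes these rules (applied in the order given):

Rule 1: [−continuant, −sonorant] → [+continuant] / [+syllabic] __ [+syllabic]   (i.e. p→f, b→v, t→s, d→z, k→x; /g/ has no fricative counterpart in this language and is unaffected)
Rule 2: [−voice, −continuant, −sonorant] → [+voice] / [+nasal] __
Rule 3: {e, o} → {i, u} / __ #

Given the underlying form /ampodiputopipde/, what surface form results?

Rule 1 (intervocalic spirantization): /d/ is a stop between vowels /o/ and /i/, so it spirantizes to the fricative [z]. /p/ is a stop between vowels /i/ and /u/, so it spirantizes to the fricative [f]. /t/ is a stop between vowels /u/ and /o/, so it spirantizes to the fricative [s]. /p/ is a stop between vowels /o/ and /i/, so it spirantizes to the fricative [f]. /ampodiputopipde/ → ampozifusofipde.
Rule 2 (post-nasal voicing): /p/ is a voiceless stop immediately after the nasal /m/, so it voices to [b]. /ampozifusofipde/ → ambozifusofipde.
Rule 3 (final vowel raising): /e/ is a mid vowel in word-final position, so it raises to [i]. /ambozifusofipde/ → ambozifusofipdi.

ambozifusofipdi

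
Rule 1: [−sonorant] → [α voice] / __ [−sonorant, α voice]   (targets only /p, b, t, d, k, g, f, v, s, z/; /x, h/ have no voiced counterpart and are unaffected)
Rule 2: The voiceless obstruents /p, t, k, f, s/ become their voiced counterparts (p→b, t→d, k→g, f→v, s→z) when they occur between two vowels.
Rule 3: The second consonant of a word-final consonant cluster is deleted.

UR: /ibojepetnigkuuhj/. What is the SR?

ibojebetnikkuuh

Rule 1 (regressive voicing assimilation): /g/ precedes the voiceless obstruent /k/, so it devoices to [k] by assimilation. /ibojepetnigkuuhj/ → ibojepetnikkuuhj.
Rule 2 (intervocalic voicing): /p/ is a voiceless obstruent between vowels /e/ and /e/, so it voices to [b]. /ibojepetnikkuuhj/ → ibojebetnikkuuhj.
Rule 3 (final cluster simplification): /j/ is the second consonant of a word-final cluster /hj/, so it deletes. /ibojebetnikkuuhj/ → ibojebetnikkuuh.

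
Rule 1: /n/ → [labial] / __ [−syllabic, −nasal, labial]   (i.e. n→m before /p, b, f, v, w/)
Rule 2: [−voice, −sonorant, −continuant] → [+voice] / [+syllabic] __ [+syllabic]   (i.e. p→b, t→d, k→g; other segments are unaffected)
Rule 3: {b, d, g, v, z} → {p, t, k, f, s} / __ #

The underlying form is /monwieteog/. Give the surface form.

momwiedeok

Rule 1 (nasal place assimilation): /n/ precedes the labial consonant /w/, so it assimilates in place to [m]. /monwieteog/ → momwieteog.
Rule 2 (intervocalic voicing): /t/ is a voiceless stop between vowels /e/ and /e/, so it voices to [d]. /momwieteog/ → momwiedeog.
Rule 3 (final devoicing): /g/ is a voiced obstruent in word-final position, so it devoices to [k]. /momwiedeog/ → momwiedeok.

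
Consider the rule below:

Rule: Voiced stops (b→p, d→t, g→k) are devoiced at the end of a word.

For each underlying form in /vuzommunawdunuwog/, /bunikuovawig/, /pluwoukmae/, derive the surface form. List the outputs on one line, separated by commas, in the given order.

vuzommunawdunuwok, bunikuovawik, pluwoukmae

/vuzommunawdunuwog/: /g/ is a voiced stop in word-final position, so it devoices to [k]. → [vuzommunawdunuwok].
/bunikuovawig/: /g/ is a voiced stop in word-final position, so it devoices to [k]. → [bunikuovawik].
/pluwoukmae/: the rule's environment is not met; surfaces unchanged as [pluwoukmae].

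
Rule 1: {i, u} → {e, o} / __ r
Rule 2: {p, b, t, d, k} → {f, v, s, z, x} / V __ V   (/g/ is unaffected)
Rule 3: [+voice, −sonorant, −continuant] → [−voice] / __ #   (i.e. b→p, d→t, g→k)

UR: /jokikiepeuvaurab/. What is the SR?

Rule 1 (pre-rhotic lowering): /u/ is a high vowel immediately before /r/, so it lowers to [o]. /jokikiepeuvaurab/ → jokikiepeuvaorab.
Rule 2 (intervocalic spirantization): /k/ is a stop between vowels /o/ and /i/, so it spirantizes to the fricative [x]. /k/ is a stop between vowels /i/ and /i/, so it spirantizes to the fricative [x]. /p/ is a stop between vowels /e/ and /e/, so it spirantizes to the fricative [f]. /jokikiepeuvaorab/ → joxixiefeuvaorab.
Rule 3 (final devoicing): /b/ is a voiced stop in word-final position, so it devoices to [p]. /joxixiefeuvaorab/ → joxixiefeuvaorap.

joxixiefeuvaorap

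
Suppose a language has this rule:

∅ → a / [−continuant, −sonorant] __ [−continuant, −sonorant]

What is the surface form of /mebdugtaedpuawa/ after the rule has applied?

/b/ and /d/ form a stop–stop cluster, so [a] is inserted between them.
/g/ and /t/ form a stop–stop cluster, so [a] is inserted between them.
/d/ and /p/ form a stop–stop cluster, so [a] is inserted between them.
Surface form: [mebadugataedapuawa].

mebadugataedapuawa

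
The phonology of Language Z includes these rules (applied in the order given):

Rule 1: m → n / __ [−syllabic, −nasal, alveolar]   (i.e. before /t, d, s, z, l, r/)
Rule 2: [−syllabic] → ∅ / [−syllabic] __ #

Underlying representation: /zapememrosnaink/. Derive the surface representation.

Rule 1 (nasal place assimilation): /m/ precedes the alveolar consonant /r/, so it assimilates in place to [n]. /zapememrosnaink/ → zapemenrosnaink.
Rule 2 (final cluster simplification): /k/ is the second consonant of a word-final cluster /nk/, so it deletes. /zapemenrosnaink/ → zapemenrosnain.

zapemenrosnain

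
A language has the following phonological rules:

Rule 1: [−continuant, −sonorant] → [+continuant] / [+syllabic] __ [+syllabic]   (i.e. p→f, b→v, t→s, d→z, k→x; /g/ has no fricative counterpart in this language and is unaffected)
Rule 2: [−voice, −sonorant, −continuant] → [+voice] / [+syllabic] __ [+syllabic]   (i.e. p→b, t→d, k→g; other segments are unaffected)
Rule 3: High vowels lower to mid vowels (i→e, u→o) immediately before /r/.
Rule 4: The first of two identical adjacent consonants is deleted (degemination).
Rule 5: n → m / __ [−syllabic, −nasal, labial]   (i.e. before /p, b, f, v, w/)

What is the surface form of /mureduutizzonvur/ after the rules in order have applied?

Rule 1 (intervocalic spirantization): /d/ is a stop between vowels /e/ and /u/, so it spirantizes to the fricative [z]. /t/ is a stop between vowels /u/ and /i/, so it spirantizes to the fricative [s]. /mureduutizzonvur/ → murezuusizzonvur.
Rule 2 (intervocalic voicing): no segment meets the environment; /murezuusizzonvur/ is unchanged.
Rule 3 (pre-rhotic lowering): /u/ is a high vowel immediately before /r/, so it lowers to [o]. /u/ is a high vowel immediately before /r/, so it lowers to [o]. /murezuusizzonvur/ → morezuusizzonvor.
Rule 4 (degemination): /zz/ is a geminate; the first /z/ deletes. /morezuusizzonvor/ → morezuusizonvor.
Rule 5 (nasal place assimilation): /n/ precedes the labial consonant /v/, so it assimilates in place to [m]. /morezuusizonvor/ → morezuusizomvor.

morezuusizomvor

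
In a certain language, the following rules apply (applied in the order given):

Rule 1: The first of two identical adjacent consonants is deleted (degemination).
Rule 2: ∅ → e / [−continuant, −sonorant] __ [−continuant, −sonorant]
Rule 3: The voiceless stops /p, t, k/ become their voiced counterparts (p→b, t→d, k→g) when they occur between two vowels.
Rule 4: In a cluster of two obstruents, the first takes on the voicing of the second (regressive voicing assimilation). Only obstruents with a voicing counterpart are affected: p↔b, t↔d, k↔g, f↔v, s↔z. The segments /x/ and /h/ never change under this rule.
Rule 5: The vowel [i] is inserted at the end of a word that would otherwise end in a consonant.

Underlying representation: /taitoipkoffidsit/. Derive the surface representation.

Rule 1 (degemination): /ff/ is a geminate; the first /f/ deletes. /taitoipkoffidsit/ → taitoipkofidsit.
Rule 2 (stop-cluster e-epenthesis): /p/ and /k/ form a stop–stop cluster, so [e] is inserted between them. /taitoipkofidsit/ → taitoipekofidsit.
Rule 3 (intervocalic voicing): /t/ is a voiceless stop between vowels /i/ and /o/, so it voices to [d]. /p/ is a voiceless stop between vowels /i/ and /e/, so it voices to [b]. /k/ is a voiceless stop between vowels /e/ and /o/, so it voices to [g]. /taitoipekofidsit/ → taidoibegofidsit.
Rule 4 (regressive voicing assimilation): /d/ precedes the voiceless obstruent /s/, so it devoices to [t] by assimilation. /taidoibegofidsit/ → taidoibegofitsit.
Rule 5 (final i-epenthesis): the form ends in the consonant /t/, so [i] is inserted word-finally. /taidoibegofitsit/ → taidoibegofitsiti.

taidoibegofitsiti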